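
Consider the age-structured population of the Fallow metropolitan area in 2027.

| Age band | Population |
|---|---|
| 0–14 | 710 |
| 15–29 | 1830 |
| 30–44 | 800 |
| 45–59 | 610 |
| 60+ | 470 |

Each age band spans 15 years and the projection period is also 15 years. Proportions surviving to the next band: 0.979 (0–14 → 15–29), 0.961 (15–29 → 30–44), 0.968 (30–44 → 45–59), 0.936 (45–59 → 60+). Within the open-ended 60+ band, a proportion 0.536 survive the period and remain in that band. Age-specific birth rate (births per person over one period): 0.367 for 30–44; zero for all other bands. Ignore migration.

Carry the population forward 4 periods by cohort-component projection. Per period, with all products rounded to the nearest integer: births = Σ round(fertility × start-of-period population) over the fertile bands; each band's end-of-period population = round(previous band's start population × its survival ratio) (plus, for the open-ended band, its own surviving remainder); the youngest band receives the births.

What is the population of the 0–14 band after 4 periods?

Let band 1 be 0–14 through band 5 = 60+.
Period 1.
Births: 800 × 0.367 = 294
Band 2: 710 × 0.979 = 695
Band 3: 1830 × 0.961 = 1759
Band 4: 800 × 0.968 = 774
Band 5: 610 × 0.936 + 470 × 0.536 = 571 + 252 = 823
Population now: 0–14=294, 15–29=695, 30–44=1759, 45–59=774, 60+=823
Period 2.
Births: 1759 × 0.367 = 646
Band 2: 294 × 0.979 = 288
Band 3: 695 × 0.961 = 668
Band 4: 1759 × 0.968 = 1703
Band 5: 774 × 0.936 + 823 × 0.536 = 724 + 441 = 1165
Population now: 0–14=646, 15–29=288, 30–44=668, 45–59=1703, 60+=1165
Period 3.
Births: 668 × 0.367 = 245
Band 2: 646 × 0.979 = 632
Band 3: 288 × 0.961 = 277
Band 4: 668 × 0.968 = 647
Band 5: 1703 × 0.936 + 1165 × 0.536 = 1594 + 624 = 2218
Population now: 0–14=245, 15–29=632, 30–44=277, 45–59=647, 60+=2218
Period 4.
Births: 277 × 0.367 = 102
Band 2: 245 × 0.979 = 240
Band 3: 632 × 0.961 = 607
Band 4: 277 × 0.968 = 268
Band 5: 647 × 0.936 + 2218 × 0.536 = 606 + 1189 = 1795
Population now: 0–14=102, 15–29=240, 30–44=607, 45–59=268, 60+=1795

102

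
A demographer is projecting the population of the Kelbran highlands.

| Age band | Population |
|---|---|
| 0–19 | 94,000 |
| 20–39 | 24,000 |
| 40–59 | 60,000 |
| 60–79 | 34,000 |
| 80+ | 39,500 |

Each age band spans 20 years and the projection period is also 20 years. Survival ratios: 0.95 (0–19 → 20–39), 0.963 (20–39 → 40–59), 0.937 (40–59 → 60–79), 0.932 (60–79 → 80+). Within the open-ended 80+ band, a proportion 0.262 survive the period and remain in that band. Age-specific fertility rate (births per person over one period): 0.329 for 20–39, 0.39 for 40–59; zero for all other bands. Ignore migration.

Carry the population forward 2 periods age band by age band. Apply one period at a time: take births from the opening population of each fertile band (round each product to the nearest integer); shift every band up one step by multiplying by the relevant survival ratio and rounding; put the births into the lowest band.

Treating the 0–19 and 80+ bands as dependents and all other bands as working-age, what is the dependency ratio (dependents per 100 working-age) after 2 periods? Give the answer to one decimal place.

74.1

[period 1]
Births: 24000 * 0.329 = 7896  |  60000 * 0.39 = 23400 → total 31296
20–39: 94000 * 0.95 = 89300
40–59: 24000 * 0.963 = 23112
60–79: 60000 * 0.937 = 56220
80+: 34000 * 0.932 + 39500 * 0.262 = 31688 + 10349 = 42037
→ [31296, 89300, 23112, 56220, 42037]
[period 2]
Births: 89300 * 0.329 = 29380  |  23112 * 0.39 = 9014 → total 38394
20–39: 31296 * 0.95 = 29731
40–59: 89300 * 0.963 = 85996
60–79: 23112 * 0.937 = 21656
80+: 56220 * 0.932 + 42037 * 0.262 = 52397 + 11014 = 63411
→ [38394, 29731, 85996, 21656, 63411]
Dependents (band 0–19 + band 80+) = 38394 + 63411 = 101805; working-age = 137383; ratio = 101805/137383 × 100 = 74.1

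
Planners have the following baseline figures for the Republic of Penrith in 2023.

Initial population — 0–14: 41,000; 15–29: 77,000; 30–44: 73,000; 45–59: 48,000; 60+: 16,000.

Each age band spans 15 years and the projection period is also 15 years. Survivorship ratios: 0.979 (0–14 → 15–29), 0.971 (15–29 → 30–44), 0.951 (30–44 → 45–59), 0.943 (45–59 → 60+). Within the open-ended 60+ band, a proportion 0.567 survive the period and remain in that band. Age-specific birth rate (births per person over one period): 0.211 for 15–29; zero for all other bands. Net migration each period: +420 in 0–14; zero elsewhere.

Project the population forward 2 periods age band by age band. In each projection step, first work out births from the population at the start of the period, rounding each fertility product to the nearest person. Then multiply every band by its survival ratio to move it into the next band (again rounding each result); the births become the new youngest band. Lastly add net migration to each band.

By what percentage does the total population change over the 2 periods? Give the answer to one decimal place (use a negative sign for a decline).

(Groups numbered youngest = 1 to oldest = 5.)
[period 1]
Births: 77000 * 0.211 = 16247
Group 2: 41000 * 0.979 = 40139
Group 3: 77000 * 0.971 = 74767
Group 4: 73000 * 0.951 = 69423
Group 5: 48000 * 0.943 + 16000 * 0.567 = 45264 + 9072 = 54336
Net migration: Group 1 + 420 → 16667
→ [16667, 40139, 74767, 69423, 54336]
[period 2]
Births: 40139 * 0.211 = 8469
Group 2: 16667 * 0.979 = 16317
Group 3: 40139 * 0.971 = 38975
Group 4: 74767 * 0.951 = 71103
Group 5: 69423 * 0.943 + 54336 * 0.567 = 65466 + 30809 = 96275
Net migration: Group 1 + 420 → 8889
→ [8889, 16317, 38975, 71103, 96275]
Total: 255000 → 231559; change = -23441; percentage change = -9.2%

-9.2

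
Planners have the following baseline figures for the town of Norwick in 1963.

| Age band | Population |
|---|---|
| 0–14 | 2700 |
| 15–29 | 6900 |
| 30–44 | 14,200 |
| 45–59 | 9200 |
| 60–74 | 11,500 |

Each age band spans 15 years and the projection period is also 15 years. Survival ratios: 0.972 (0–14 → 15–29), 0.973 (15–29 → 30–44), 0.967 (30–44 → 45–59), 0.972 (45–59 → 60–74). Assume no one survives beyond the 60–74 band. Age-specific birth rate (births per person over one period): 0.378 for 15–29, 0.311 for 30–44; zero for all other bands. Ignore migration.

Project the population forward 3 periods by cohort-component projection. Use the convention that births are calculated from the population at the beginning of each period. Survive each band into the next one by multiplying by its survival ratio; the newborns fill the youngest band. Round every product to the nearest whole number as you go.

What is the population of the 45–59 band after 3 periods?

— Period 1 —
Births: 6900 × 0.378 = 2608, 14200 × 0.311 = 4416 → 7024
15–29: 2700 × 0.972 = 2624
30–44: 6900 × 0.973 = 6714
45–59: 14200 × 0.967 = 13731
60–74: 9200 × 0.972 = 8942
→ [7024, 2624, 6714, 13731, 8942]
— Period 2 —
Births: 2624 × 0.378 = 992, 6714 × 0.311 = 2088 → 3080
15–29: 7024 × 0.972 = 6827
30–44: 2624 × 0.973 = 2553
45–59: 6714 × 0.967 = 6492
60–74: 13731 × 0.972 = 13347
→ [3080, 6827, 2553, 6492, 13347]
— Period 3 —
Births: 6827 × 0.378 = 2581, 2553 × 0.311 = 794 → 3375
15–29: 3080 × 0.972 = 2994
30–44: 6827 × 0.973 = 6643
45–59: 2553 × 0.967 = 2469
60–74: 6492 × 0.972 = 6310
→ [3375, 2994, 6643, 2469, 6310]

2469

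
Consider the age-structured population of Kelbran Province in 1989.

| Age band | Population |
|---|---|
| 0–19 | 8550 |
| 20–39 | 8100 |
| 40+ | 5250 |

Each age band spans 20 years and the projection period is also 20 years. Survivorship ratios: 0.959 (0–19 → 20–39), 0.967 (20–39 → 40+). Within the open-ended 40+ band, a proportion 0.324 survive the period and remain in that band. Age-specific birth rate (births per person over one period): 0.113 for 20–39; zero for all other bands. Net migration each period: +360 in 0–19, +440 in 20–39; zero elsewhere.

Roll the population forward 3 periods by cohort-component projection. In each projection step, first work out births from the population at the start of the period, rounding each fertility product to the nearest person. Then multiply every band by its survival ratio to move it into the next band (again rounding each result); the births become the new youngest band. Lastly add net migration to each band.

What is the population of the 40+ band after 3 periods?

5316

Numbering the groups 1..3 from youngest to oldest:
[period 1]
Births: 8100 × 0.113 = 915
Group 2: 8550 × 0.959 = 8199
Group 3: 8100 × 0.967 + 5250 × 0.324 = 7833 + 1701 = 9534
Net migration: Group 1 + 360 → 1275; Group 2 + 440 → 8639
→ [1275, 8639, 9534]
[period 2]
Births: 8639 × 0.113 = 976
Group 2: 1275 × 0.959 = 1223
Group 3: 8639 × 0.967 + 9534 × 0.324 = 8354 + 3089 = 11443
Net migration: Group 1 + 360 → 1336; Group 2 + 440 → 1663
→ [1336, 1663, 11443]
[period 3]
Births: 1663 × 0.113 = 188
Group 2: 1336 × 0.959 = 1281
Group 3: 1663 × 0.967 + 11443 × 0.324 = 1608 + 3708 = 5316
Net migration: Group 1 + 360 → 548; Group 2 + 440 → 1721
→ [548, 1721, 5316]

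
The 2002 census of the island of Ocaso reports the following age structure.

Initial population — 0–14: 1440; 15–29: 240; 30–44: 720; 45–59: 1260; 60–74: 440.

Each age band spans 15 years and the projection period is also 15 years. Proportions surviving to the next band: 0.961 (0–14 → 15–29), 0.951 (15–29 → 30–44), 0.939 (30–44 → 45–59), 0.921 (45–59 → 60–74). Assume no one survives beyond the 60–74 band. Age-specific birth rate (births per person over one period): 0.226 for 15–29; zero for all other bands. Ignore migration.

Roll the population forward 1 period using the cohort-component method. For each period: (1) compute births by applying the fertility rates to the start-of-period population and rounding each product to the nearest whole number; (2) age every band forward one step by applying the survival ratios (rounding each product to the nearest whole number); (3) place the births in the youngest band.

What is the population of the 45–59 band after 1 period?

Numbering the groups 1..5 from youngest to oldest:
[period 1]
Births: 240 × 0.226 = 54
Group 2: 1440 × 0.961 = 1384
Group 3: 240 × 0.951 = 228
Group 4: 720 × 0.939 = 676
Group 5: 1260 × 0.921 = 1160
→ [54, 1384, 228, 676, 1160]

676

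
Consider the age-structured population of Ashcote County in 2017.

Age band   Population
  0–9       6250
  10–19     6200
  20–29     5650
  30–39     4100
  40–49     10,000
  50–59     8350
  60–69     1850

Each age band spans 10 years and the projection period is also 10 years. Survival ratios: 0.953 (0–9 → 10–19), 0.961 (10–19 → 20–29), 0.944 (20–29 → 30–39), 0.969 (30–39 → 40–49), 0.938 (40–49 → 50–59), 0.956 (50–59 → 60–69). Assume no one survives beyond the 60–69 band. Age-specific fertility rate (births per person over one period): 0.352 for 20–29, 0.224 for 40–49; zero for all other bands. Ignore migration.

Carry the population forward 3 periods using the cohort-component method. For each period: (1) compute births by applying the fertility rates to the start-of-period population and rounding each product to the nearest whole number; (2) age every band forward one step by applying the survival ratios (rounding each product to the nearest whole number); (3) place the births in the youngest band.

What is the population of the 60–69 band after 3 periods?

Period 1:
Births: 5650 × 0.352 = 1989  |  10000 × 0.224 = 2240 ⇒ total 4229
10–19: 6250 × 0.953 = 5956
20–29: 6200 × 0.961 = 5958
30–39: 5650 × 0.944 = 5334
40–49: 4100 × 0.969 = 3973
50–59: 10000 × 0.938 = 9380
60–69: 8350 × 0.956 = 7983
Population now: 0–9=4229, 10–19=5956, 20–29=5958, 30–39=5334, 40–49=3973, 50–59=9380, 60–69=7983
Period 2:
Births: 5958 × 0.352 = 2097  |  3973 × 0.224 = 890 ⇒ total 2987
10–19: 4229 × 0.953 = 4030
20–29: 5956 × 0.961 = 5724
30–39: 5958 × 0.944 = 5624
40–49: 5334 × 0.969 = 5169
50–59: 3973 × 0.938 = 3727
60–69: 9380 × 0.956 = 8967
Population now: 0–9=2987, 10–19=4030, 20–29=5724, 30–39=5624, 40–49=5169, 50–59=3727, 60–69=8967
Period 3:
Births: 5724 × 0.352 = 2015  |  5169 × 0.224 = 1158 ⇒ total 3173
10–19: 2987 × 0.953 = 2847
20–29: 4030 × 0.961 = 3873
30–39: 5724 × 0.944 = 5403
40–49: 5624 × 0.969 = 5450
50–59: 5169 × 0.938 = 4849
60–69: 3727 × 0.956 = 3563
Population now: 0–9=3173, 10–19=2847, 20–29=3873, 30–39=5403, 40–49=5450, 50–59=4849, 60–69=3563

3563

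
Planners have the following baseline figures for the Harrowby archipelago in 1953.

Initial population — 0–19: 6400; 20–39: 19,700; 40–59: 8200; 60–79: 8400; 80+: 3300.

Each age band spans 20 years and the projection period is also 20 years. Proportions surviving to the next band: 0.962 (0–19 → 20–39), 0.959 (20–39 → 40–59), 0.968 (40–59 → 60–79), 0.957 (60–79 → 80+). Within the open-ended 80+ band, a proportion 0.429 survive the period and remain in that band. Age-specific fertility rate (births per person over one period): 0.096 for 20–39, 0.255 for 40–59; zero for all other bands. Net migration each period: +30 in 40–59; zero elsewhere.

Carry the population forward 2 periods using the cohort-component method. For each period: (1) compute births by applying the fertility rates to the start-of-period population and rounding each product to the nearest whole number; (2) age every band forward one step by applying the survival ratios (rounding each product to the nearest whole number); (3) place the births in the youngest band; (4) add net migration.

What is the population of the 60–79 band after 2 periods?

— Period 1 —
Births: 19700 * 0.096 = 1891 ; 8200 * 0.255 = 2091 ⇒ total 3982
20–39: 6400 * 0.962 = 6157
40–59: 19700 * 0.959 = 18892
60–79: 8200 * 0.968 = 7938
80+: 8400 * 0.957 + 3300 * 0.429 = 8039 + 1416 = 9455
Net migration: 40–59 + 30 → 18922
Giving 3982 / 6157 / 18922 / 7938 / 9455.
— Period 2 —
Births: 6157 * 0.096 = 591 ; 18922 * 0.255 = 4825 ⇒ total 5416
20–39: 3982 * 0.962 = 3831
40–59: 6157 * 0.959 = 5905
60–79: 18922 * 0.968 = 18316
80+: 7938 * 0.957 + 9455 * 0.429 = 7597 + 4056 = 11653
Net migration: 40–59 + 30 → 5935
Giving 5416 / 3831 / 5935 / 18316 / 11653.

18316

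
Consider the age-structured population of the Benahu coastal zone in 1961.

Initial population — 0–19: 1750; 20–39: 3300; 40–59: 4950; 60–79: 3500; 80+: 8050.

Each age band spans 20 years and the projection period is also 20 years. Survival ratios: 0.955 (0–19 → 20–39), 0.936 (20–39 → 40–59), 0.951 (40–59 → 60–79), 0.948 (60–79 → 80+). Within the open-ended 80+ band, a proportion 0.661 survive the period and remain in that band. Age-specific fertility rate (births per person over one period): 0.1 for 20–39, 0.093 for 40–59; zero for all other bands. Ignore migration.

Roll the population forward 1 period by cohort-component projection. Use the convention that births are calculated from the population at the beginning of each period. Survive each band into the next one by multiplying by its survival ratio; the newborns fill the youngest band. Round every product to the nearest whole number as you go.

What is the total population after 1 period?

18896

Period 1:
Births: 3300 × 0.1 = 330  |  4950 × 0.093 = 460 — total 790
20–39: 1750 × 0.955 = 1671
40–59: 3300 × 0.936 = 3089
60–79: 4950 × 0.951 = 4707
80+: 3500 × 0.948 + 8050 × 0.661 = 3318 + 5321 = 8639
Population now: 0–19=790, 20–39=1671, 40–59=3089, 60–79=4707, 80+=8639
Total after period 1: 790 + 1671 + 3089 + 4707 + 8639 = 18896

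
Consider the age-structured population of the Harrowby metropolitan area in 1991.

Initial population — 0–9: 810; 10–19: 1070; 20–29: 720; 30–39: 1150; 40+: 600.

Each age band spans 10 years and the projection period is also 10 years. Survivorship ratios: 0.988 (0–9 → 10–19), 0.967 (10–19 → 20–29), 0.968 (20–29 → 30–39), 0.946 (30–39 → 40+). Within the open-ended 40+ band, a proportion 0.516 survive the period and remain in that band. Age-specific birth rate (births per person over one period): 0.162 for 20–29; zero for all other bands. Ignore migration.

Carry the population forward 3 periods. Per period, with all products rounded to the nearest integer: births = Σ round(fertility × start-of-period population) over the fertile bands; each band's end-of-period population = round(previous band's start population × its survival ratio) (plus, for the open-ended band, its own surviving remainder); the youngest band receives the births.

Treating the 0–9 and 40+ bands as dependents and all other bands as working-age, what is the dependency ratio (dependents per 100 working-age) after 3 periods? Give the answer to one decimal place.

173.8

Numbering the groups 1..5 from youngest to oldest:
Period 1:
Births: 720 × 0.162 = 117
Group 2: 810 × 0.988 = 800
Group 3: 1070 × 0.967 = 1035
Group 4: 720 × 0.968 = 697
Group 5: 1150 × 0.946 + 600 × 0.516 = 1088 + 310 = 1398
Population now: 0–9=117, 10–19=800, 20–29=1035, 30–39=697, 40+=1398
Period 2:
Births: 1035 × 0.162 = 168
Group 2: 117 × 0.988 = 116
Group 3: 800 × 0.967 = 774
Group 4: 1035 × 0.968 = 1002
Group 5: 697 × 0.946 + 1398 × 0.516 = 659 + 721 = 1380
Population now: 0–9=168, 10–19=116, 20–29=774, 30–39=1002, 40+=1380
Period 3:
Births: 774 × 0.162 = 125
Group 2: 168 × 0.988 = 166
Group 3: 116 × 0.967 = 112
Group 4: 774 × 0.968 = 749
Group 5: 1002 × 0.946 + 1380 × 0.516 = 948 + 712 = 1660
Population now: 0–9=125, 10–19=166, 20–29=112, 30–39=749, 40+=1660
Dependents (band 0–9 + band 40+) = 125 + 1660 = 1785; working-age = 1027; ratio = 1785/1027 × 100 = 173.8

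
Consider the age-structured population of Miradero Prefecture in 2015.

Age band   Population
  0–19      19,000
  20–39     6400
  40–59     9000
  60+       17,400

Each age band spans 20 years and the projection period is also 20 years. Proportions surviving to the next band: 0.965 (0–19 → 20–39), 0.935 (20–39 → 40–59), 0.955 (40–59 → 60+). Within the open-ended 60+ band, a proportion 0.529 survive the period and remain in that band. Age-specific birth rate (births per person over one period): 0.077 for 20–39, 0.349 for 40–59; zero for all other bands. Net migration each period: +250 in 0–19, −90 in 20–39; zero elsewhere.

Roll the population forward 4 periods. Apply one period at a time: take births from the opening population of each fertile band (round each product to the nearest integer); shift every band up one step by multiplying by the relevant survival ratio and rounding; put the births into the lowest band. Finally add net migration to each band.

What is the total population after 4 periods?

— Period 1 —
Births: 6400 × 0.077 = 493, 9000 × 0.349 = 3141 → total 3634
20–39: 19000 × 0.965 = 18335
40–59: 6400 × 0.935 = 5984
60+: 9000 × 0.955 + 17400 × 0.529 = 8595 + 9205 = 17800
Net migration: 0–19 + 250 → 3884; 20–39 − 90 → 18245
Giving 3884 / 18245 / 5984 / 17800.
— Period 2 —
Births: 18245 × 0.077 = 1405, 5984 × 0.349 = 2088 → total 3493
20–39: 3884 × 0.965 = 3748
40–59: 18245 × 0.935 = 17059
60+: 5984 × 0.955 + 17800 × 0.529 = 5715 + 9416 = 15131
Net migration: 0–19 + 250 → 3743; 20–39 − 90 → 3658
Giving 3743 / 3658 / 17059 / 15131.
— Period 3 —
Births: 3658 × 0.077 = 282, 17059 × 0.349 = 5954 → total 6236
20–39: 3743 × 0.965 = 3612
40–59: 3658 × 0.935 = 3420
60+: 17059 × 0.955 + 15131 × 0.529 = 16291 + 8004 = 24295
Net migration: 0–19 + 250 → 6486; 20–39 − 90 → 3522
Giving 6486 / 3522 / 3420 / 24295.
— Period 4 —
Births: 3522 × 0.077 = 271, 3420 × 0.349 = 1194 → total 1465
20–39: 6486 × 0.965 = 6259
40–59: 3522 × 0.935 = 3293
60+: 3420 × 0.955 + 24295 × 0.529 = 3266 + 12852 = 16118
Net migration: 0–19 + 250 → 1715; 20–39 − 90 → 6169
Giving 1715 / 6169 / 3293 / 16118.
Total after period 4: 1715 + 6169 + 3293 + 16118 = 27295

27295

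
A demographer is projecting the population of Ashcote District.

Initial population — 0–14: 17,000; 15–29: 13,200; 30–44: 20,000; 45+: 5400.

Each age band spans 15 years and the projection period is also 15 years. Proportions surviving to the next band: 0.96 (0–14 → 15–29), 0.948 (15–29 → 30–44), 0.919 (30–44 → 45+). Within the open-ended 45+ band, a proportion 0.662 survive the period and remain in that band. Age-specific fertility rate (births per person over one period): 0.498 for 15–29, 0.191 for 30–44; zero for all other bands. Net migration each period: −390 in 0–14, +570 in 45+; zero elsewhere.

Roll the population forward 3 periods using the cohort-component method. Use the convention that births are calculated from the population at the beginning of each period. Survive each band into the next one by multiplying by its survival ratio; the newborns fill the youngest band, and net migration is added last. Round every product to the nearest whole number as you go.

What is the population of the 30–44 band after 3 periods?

9105

After projecting period 1:
Births: 13200 * 0.498 = 6574  |  20000 * 0.191 = 3820 → total 10394
15–29: 17000 * 0.96 = 16320
30–44: 13200 * 0.948 = 12514
45+: 20000 * 0.919 + 5400 * 0.662 = 18380 + 3575 = 21955
Net migration: 0–14 − 390 → 10004; 45+ + 570 → 22525
End of period: [10004, 16320, 12514, 22525]
After projecting period 2:
Births: 16320 * 0.498 = 8127  |  12514 * 0.191 = 2390 → total 10517
15–29: 10004 * 0.96 = 9604
30–44: 16320 * 0.948 = 15471
45+: 12514 * 0.919 + 22525 * 0.662 = 11500 + 14912 = 26412
Net migration: 0–14 − 390 → 10127; 45+ + 570 → 26982
End of period: [10127, 9604, 15471, 26982]
After projecting period 3:
Births: 9604 * 0.498 = 4783  |  15471 * 0.191 = 2955 → total 7738
15–29: 10127 * 0.96 = 9722
30–44: 9604 * 0.948 = 9105
45+: 15471 * 0.919 + 26982 * 0.662 = 14218 + 17862 = 32080
Net migration: 0–14 − 390 → 7348; 45+ + 570 → 32650
End of period: [7348, 9722, 9105, 32650]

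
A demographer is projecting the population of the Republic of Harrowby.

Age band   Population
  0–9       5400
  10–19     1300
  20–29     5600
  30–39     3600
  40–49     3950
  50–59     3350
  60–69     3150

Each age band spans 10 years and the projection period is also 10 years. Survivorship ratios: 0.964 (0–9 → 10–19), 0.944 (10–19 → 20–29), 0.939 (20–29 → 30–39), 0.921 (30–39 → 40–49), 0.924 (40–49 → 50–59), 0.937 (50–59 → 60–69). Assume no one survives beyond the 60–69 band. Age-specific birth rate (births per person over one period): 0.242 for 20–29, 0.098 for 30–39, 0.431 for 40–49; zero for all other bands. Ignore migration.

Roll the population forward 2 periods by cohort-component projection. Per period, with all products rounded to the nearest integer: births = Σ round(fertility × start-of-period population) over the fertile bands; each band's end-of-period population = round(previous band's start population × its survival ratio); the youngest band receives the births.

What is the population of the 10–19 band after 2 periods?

3287

Period 1.
Births: 5600 × 0.242 = 1355 ; 3600 × 0.098 = 353 ; 3950 × 0.431 = 1702 — total 3410
10–19: 5400 × 0.964 = 5206
20–29: 1300 × 0.944 = 1227
30–39: 5600 × 0.939 = 5258
40–49: 3600 × 0.921 = 3316
50–59: 3950 × 0.924 = 3650
60–69: 3350 × 0.937 = 3139
End of period: [3410, 5206, 1227, 5258, 3316, 3650, 3139]
Period 2.
Births: 1227 × 0.242 = 297 ; 5258 × 0.098 = 515 ; 3316 × 0.431 = 1429 — total 2241
10–19: 3410 × 0.964 = 3287
20–29: 5206 × 0.944 = 4914
30–39: 1227 × 0.939 = 1152
40–49: 5258 × 0.921 = 4843
50–59: 3316 × 0.924 = 3064
60–69: 3650 × 0.937 = 3420
End of period: [2241, 3287, 4914, 1152, 4843, 3064, 3420]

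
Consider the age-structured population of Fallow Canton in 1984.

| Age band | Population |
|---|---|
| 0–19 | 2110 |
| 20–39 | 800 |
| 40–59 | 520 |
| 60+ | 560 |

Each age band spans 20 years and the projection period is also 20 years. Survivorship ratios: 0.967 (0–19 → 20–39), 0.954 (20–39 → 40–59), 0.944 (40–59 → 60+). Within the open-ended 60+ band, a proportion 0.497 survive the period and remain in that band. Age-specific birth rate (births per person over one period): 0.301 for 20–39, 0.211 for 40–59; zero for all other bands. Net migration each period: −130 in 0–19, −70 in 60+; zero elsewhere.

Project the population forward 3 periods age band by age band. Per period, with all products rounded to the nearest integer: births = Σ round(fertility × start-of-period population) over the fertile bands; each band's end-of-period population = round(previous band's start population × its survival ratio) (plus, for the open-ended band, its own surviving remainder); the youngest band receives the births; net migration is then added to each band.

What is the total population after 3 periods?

Let band 1 be 0–19 through band 4 = 60+.
Period 1.
Births: 800 * 0.301 = 241 ; 520 * 0.211 = 110 — total 351
Band 2: 2110 * 0.967 = 2040
Band 3: 800 * 0.954 = 763
Band 4: 520 * 0.944 + 560 * 0.497 = 491 + 278 = 769
Net migration: Band 1 − 130 → 221; Band 4 − 70 → 699
Population now: 0–19=221, 20–39=2040, 40–59=763, 60+=699
Period 2.
Births: 2040 * 0.301 = 614 ; 763 * 0.211 = 161 — total 775
Band 2: 221 * 0.967 = 214
Band 3: 2040 * 0.954 = 1946
Band 4: 763 * 0.944 + 699 * 0.497 = 720 + 347 = 1067
Net migration: Band 1 − 130 → 645; Band 4 − 70 → 997
Population now: 0–19=645, 20–39=214, 40–59=1946, 60+=997
Period 3.
Births: 214 * 0.301 = 64 ; 1946 * 0.211 = 411 — total 475
Band 2: 645 * 0.967 = 624
Band 3: 214 * 0.954 = 204
Band 4: 1946 * 0.944 + 997 * 0.497 = 1837 + 496 = 2333
Net migration: Band 1 − 130 → 345; Band 4 − 70 → 2263
Population now: 0–19=345, 20–39=624, 40–59=204, 60+=2263
Total after period 3: 345 + 624 + 204 + 2263 = 3436

3436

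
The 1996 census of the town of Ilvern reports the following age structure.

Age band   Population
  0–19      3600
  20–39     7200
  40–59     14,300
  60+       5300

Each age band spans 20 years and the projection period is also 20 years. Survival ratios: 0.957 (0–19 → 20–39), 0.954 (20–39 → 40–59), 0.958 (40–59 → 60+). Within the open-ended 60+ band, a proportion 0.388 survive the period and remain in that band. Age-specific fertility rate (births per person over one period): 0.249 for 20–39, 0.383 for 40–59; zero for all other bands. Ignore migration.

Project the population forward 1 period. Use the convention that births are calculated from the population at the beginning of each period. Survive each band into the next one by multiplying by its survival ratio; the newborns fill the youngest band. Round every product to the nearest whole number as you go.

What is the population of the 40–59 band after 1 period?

[period 1]
Births: 7200 * 0.249 = 1793  |  14300 * 0.383 = 5477 → total 7270
20–39: 3600 * 0.957 = 3445
40–59: 7200 * 0.954 = 6869
60+: 14300 * 0.958 + 5300 * 0.388 = 13699 + 2056 = 15755
End of period: [7270, 3445, 6869, 15755]

6869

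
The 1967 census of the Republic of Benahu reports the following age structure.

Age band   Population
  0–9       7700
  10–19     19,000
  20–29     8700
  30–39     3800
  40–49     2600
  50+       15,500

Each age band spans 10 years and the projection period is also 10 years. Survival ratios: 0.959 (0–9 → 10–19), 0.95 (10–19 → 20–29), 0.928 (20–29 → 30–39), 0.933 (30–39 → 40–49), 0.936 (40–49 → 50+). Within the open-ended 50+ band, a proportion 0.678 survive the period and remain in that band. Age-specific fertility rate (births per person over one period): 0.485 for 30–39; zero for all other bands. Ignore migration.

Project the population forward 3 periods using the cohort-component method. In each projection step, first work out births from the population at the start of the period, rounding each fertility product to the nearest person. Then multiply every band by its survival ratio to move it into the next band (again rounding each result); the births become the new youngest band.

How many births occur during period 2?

3916

Call the groups 1 to 6, youngest first.
— Period 1 —
Births: 3800 × 0.485 = 1843
Group 2: 7700 × 0.959 = 7384
Group 3: 19000 × 0.95 = 18050
Group 4: 8700 × 0.928 = 8074
Group 5: 3800 × 0.933 = 3545
Group 6: 2600 × 0.936 + 15500 × 0.678 = 2434 + 10509 = 12943
→ [1843, 7384, 18050, 8074, 3545, 12943]
— Period 2 —
Births: 8074 × 0.485 = 3916
Group 2: 1843 × 0.959 = 1767
Group 3: 7384 × 0.95 = 7015
Group 4: 18050 × 0.928 = 16750
Group 5: 8074 × 0.933 = 7533
Group 6: 3545 × 0.936 + 12943 × 0.678 = 3318 + 8775 = 12093
→ [3916, 1767, 7015, 16750, 7533, 12093]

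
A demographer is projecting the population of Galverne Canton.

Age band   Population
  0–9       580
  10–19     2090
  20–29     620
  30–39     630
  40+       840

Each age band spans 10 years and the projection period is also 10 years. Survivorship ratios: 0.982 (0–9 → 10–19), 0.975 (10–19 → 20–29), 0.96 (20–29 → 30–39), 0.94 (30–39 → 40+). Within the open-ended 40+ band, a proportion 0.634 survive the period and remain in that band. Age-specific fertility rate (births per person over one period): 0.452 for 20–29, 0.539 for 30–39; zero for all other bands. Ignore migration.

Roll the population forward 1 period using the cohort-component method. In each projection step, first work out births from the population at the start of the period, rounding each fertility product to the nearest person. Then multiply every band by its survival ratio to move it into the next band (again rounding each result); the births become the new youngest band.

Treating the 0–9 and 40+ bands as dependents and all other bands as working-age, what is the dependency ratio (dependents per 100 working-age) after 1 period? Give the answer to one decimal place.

(Groups numbered youngest = 1 to oldest = 5.)
Period 1:
Births: 620 × 0.452 = 280, 630 × 0.539 = 340 → total 620
Group 2: 580 × 0.982 = 570
Group 3: 2090 × 0.975 = 2038
Group 4: 620 × 0.96 = 595
Group 5: 630 × 0.94 + 840 × 0.634 = 592 + 533 = 1125
→ [620, 570, 2038, 595, 1125]
Dependents (band 0–9 + band 40+) = 620 + 1125 = 1745; working-age = 3203; ratio = 1745/3203 × 100 = 54.5

54.5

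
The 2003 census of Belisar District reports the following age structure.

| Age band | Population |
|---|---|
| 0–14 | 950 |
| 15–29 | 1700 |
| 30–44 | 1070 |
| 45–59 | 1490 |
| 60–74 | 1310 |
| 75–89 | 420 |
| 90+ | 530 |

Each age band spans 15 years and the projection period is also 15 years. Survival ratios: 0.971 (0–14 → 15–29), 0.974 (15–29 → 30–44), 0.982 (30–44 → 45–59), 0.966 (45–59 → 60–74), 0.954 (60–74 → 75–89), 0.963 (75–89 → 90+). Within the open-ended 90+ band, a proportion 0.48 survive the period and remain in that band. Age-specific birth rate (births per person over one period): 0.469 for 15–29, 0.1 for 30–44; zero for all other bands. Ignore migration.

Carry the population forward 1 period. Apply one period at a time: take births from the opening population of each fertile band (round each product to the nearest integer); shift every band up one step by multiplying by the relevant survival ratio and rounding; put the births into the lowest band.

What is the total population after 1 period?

7880

(Bands numbered youngest = 1 to oldest = 7.)
Period 1.
Births: 1700 × 0.469 = 797  |  1070 × 0.1 = 107 → total 904
Band 2: 950 × 0.971 = 922
Band 3: 1700 × 0.974 = 1656
Band 4: 1070 × 0.982 = 1051
Band 5: 1490 × 0.966 = 1439
Band 6: 1310 × 0.954 = 1250
Band 7: 420 × 0.963 + 530 × 0.48 = 404 + 254 = 658
→ [904, 922, 1656, 1051, 1439, 1250, 658]
Total after period 1: 904 + 922 + 1656 + 1051 + 1439 + 1250 + 658 = 7880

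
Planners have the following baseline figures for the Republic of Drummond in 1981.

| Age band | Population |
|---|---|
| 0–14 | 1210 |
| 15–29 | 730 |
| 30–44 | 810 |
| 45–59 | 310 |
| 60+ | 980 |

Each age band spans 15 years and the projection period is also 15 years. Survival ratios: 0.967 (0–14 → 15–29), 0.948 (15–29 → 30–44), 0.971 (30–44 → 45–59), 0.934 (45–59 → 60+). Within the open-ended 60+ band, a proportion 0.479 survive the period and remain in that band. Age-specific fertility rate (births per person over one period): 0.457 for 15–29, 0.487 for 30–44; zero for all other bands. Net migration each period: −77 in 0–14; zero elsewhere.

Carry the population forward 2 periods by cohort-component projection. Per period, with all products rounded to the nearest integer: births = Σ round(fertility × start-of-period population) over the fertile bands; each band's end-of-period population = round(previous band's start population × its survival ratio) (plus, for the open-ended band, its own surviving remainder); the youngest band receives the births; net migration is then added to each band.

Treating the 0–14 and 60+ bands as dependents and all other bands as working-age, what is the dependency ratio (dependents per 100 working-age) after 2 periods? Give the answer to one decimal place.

78.6

(Groups numbered youngest = 1 to oldest = 5.)
Period 1.
Births: 730 × 0.457 = 334  |  810 × 0.487 = 394 — total 728
Group 2: 1210 × 0.967 = 1170
Group 3: 730 × 0.948 = 692
Group 4: 810 × 0.971 = 787
Group 5: 310 × 0.934 + 980 × 0.479 = 290 + 469 = 759
Net migration: Group 1 − 77 → 651
→ [651, 1170, 692, 787, 759]
Period 2.
Births: 1170 × 0.457 = 535  |  692 × 0.487 = 337 — total 872
Group 2: 651 × 0.967 = 630
Group 3: 1170 × 0.948 = 1109
Group 4: 692 × 0.971 = 672
Group 5: 787 × 0.934 + 759 × 0.479 = 735 + 364 = 1099
Net migration: Group 1 − 77 → 795
→ [795, 630, 1109, 672, 1099]
Dependents (band 0–14 + band 60+) = 795 + 1099 = 1894; working-age = 2411; ratio = 1894/2411 × 100 = 78.6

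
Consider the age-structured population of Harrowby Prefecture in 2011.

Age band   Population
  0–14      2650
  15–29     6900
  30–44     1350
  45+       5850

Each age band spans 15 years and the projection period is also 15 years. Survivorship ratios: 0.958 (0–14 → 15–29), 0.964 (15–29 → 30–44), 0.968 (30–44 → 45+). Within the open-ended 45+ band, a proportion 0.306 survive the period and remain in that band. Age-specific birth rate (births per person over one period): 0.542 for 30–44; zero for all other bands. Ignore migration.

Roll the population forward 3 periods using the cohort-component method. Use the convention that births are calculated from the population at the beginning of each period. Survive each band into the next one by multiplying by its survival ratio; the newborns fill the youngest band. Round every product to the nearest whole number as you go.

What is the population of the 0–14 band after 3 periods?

1327

Let group 1 be 0–14 through group 4 = 45+.
Period 1:
Births: 1350 × 0.542 = 732
Group 2: 2650 × 0.958 = 2539
Group 3: 6900 × 0.964 = 6652
Group 4: 1350 × 0.968 + 5850 × 0.306 = 1307 + 1790 = 3097
Population now: 0–14=732, 15–29=2539, 30–44=6652, 45+=3097
Period 2:
Births: 6652 × 0.542 = 3605
Group 2: 732 × 0.958 = 701
Group 3: 2539 × 0.964 = 2448
Group 4: 6652 × 0.968 + 3097 × 0.306 = 6439 + 948 = 7387
Population now: 0–14=3605, 15–29=701, 30–44=2448, 45+=7387
Period 3:
Births: 2448 × 0.542 = 1327
Group 2: 3605 × 0.958 = 3454
Group 3: 701 × 0.964 = 676
Group 4: 2448 × 0.968 + 7387 × 0.306 = 2370 + 2260 = 4630
Population now: 0–14=1327, 15–29=3454, 30–44=676, 45+=4630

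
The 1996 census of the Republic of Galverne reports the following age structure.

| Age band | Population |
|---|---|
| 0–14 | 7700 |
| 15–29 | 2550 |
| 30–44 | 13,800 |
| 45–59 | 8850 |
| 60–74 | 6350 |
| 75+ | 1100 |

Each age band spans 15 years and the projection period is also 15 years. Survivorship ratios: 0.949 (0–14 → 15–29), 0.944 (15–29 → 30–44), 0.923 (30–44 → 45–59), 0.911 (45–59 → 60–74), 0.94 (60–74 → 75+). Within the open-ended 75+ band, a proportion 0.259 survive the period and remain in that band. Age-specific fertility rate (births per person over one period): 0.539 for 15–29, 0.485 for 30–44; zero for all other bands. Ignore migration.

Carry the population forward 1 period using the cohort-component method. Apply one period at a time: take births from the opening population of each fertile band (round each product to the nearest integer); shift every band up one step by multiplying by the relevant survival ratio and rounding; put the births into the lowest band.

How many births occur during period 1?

[period 1]
Births: 2550 × 0.539 = 1374, 13800 × 0.485 = 6693 ⇒ total 8067
15–29: 7700 × 0.949 = 7307
30–44: 2550 × 0.944 = 2407
45–59: 13800 × 0.923 = 12737
60–74: 8850 × 0.911 = 8062
75+: 6350 × 0.94 + 1100 × 0.259 = 5969 + 285 = 6254
→ [8067, 7307, 2407, 12737, 8062, 6254]

8067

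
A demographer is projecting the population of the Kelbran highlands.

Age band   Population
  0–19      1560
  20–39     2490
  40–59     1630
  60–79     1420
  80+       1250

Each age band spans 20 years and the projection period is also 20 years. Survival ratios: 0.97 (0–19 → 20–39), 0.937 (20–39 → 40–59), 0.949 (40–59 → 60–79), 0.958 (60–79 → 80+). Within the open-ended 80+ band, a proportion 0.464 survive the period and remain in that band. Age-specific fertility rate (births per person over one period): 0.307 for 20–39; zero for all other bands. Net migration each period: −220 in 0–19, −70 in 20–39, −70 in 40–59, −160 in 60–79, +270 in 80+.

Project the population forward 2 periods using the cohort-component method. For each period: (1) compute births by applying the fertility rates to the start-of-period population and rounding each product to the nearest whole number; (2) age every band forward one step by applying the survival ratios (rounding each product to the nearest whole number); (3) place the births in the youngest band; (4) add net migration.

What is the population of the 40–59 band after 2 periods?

1282

Call the groups 1 to 5, youngest first.
After projecting period 1:
Births: 2490 * 0.307 = 764
Group 2: 1560 * 0.97 = 1513
Group 3: 2490 * 0.937 = 2333
Group 4: 1630 * 0.949 = 1547
Group 5: 1420 * 0.958 + 1250 * 0.464 = 1360 + 580 = 1940
Net migration: Group 1 − 220 → 544; Group 2 − 70 → 1443; Group 3 − 70 → 2263; Group 4 − 160 → 1387; Group 5 + 270 → 2210
Giving 544 / 1443 / 2263 / 1387 / 2210.
After projecting period 2:
Births: 1443 * 0.307 = 443
Group 2: 544 * 0.97 = 528
Group 3: 1443 * 0.937 = 1352
Group 4: 2263 * 0.949 = 2148
Group 5: 1387 * 0.958 + 2210 * 0.464 = 1329 + 1025 = 2354
Net migration: Group 1 − 220 → 223; Group 2 − 70 → 458; Group 3 − 70 → 1282; Group 4 − 160 → 1988; Group 5 + 270 → 2624
Giving 223 / 458 / 1282 / 1988 / 2624.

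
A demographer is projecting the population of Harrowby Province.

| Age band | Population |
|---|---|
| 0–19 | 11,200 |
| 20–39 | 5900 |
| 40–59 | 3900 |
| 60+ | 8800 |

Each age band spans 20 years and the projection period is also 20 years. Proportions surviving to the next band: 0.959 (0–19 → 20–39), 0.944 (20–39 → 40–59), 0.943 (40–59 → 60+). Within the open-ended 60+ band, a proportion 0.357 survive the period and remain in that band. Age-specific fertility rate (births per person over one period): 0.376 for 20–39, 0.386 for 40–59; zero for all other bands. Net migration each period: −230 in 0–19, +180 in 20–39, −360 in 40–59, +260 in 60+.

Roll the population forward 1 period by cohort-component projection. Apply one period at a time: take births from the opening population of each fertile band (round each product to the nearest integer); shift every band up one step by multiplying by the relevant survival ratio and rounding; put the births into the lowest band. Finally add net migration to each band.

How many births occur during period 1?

3723

Numbering the groups 1..4 from youngest to oldest:
After projecting period 1:
Births: 5900 × 0.376 = 2218 ; 3900 × 0.386 = 1505 → total 3723
Group 2: 11200 × 0.959 = 10741
Group 3: 5900 × 0.944 = 5570
Group 4: 3900 × 0.943 + 8800 × 0.357 = 3678 + 3142 = 6820
Net migration: Group 1 − 230 → 3493; Group 2 + 180 → 10921; Group 3 − 360 → 5210; Group 4 + 260 → 7080
Giving 3493 / 10921 / 5210 / 7080.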